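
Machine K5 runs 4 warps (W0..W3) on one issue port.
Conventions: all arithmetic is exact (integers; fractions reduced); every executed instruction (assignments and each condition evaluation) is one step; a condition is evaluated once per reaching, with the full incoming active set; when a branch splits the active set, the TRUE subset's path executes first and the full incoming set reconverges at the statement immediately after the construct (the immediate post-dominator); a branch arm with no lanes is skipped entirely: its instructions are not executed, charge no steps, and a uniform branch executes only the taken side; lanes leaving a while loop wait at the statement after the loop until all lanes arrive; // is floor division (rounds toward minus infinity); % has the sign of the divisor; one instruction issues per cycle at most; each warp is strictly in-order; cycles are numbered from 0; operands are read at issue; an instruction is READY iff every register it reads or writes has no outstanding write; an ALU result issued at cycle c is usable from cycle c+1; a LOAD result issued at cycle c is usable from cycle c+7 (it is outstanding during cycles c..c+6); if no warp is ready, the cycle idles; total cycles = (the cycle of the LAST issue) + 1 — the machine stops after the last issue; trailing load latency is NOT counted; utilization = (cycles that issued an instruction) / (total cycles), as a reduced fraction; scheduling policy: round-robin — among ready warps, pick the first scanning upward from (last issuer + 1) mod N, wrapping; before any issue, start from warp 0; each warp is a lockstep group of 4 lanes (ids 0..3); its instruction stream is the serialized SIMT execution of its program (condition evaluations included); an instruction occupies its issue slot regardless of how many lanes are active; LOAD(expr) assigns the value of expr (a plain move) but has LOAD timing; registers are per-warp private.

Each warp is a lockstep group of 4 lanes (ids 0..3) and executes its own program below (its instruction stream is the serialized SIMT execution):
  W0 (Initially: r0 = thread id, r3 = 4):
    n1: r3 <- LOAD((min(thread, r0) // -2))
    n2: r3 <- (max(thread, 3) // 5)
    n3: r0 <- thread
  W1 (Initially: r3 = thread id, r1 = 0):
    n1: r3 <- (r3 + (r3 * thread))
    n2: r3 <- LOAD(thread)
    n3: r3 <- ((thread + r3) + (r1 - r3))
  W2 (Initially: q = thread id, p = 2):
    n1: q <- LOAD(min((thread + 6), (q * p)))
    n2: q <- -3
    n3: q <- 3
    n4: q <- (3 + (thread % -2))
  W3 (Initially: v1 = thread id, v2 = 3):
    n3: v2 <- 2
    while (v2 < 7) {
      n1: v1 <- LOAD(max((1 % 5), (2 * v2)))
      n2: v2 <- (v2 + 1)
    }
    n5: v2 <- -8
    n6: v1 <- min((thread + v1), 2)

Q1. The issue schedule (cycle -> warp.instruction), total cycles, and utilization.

cycle 0: W0.I0
cycle 1: W1.I0
cycle 2: W2.I0
cycle 3: W3.I0
cycle 4: W1.I1
cycle 5: W3.I1
cycle 6: W3.I2
cycle 7: W0.I1
cycle 8: W3.I3
cycle 9: W0.I2
cycle 10: W2.I1
cycle 11: W3.I4
cycle 12: W1.I2
cycle 13: W2.I2
cycle 14: W3.I5
cycle 15: W2.I3
cycle 16: W3.I6
cycle 17: W3.I7
cycle 18: idle
cycle 19: idle
cycle 20: idle
cycle 21: W3.I8
cycle 22: W3.I9
cycle 23: W3.I10
cycle 24: idle
cycle 25: idle
cycle 26: idle
cycle 27: idle
cycle 28: W3.I11
cycle 29: W3.I12
cycle 30: W3.I13
cycle 31: idle
cycle 32: idle
cycle 33: idle
cycle 34: idle
cycle 35: W3.I14
cycle 36: W3.I15
cycle 37: W3.I16
cycle 38: W3.I17
cycle 39: idle
cycle 40: idle
cycle 41: idle
cycle 42: W3.I18

Answer: 43 cycles, utilization 29/43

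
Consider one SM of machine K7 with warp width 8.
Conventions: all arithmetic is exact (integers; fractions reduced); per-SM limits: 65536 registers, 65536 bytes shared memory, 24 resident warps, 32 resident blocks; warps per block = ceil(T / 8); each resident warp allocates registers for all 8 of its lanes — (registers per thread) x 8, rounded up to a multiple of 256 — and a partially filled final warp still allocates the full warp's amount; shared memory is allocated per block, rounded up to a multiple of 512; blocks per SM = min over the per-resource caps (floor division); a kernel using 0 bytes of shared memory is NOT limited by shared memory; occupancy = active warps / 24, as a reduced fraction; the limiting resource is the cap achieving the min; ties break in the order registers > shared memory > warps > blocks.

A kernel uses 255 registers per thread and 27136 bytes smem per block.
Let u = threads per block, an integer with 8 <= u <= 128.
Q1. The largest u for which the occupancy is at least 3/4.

Answer: u = 96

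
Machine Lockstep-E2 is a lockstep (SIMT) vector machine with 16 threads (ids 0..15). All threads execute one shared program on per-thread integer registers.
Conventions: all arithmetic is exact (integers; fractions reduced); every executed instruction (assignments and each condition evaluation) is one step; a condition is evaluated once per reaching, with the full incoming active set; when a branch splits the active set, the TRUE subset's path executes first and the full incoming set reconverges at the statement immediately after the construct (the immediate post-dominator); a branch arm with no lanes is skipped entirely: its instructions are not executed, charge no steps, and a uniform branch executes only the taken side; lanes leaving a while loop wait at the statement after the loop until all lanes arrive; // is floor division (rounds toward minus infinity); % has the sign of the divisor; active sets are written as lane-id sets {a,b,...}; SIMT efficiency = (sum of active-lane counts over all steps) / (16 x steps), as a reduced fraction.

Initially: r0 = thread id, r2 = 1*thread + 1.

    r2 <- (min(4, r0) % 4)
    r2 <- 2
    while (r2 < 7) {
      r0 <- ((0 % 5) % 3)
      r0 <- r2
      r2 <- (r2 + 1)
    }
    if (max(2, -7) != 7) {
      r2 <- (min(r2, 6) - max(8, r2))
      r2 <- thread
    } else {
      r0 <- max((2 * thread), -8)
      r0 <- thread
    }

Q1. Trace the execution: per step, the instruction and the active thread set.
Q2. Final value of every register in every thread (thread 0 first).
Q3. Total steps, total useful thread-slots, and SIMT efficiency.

step 0: r2 <- (min(4, r0) % 4)       {0,1,2,3,4,5,6,7,8,9,10,11,12,13,14,15}
step 1: r2 <- 2                      {0,1,2,3,4,5,6,7,8,9,10,11,12,13,14,15}
step 2: eval (r2 < 7)                {0,1,2,3,4,5,6,7,8,9,10,11,12,13,14,15}
step 3: r0 <- ((0 % 5) % 3)          {0,1,2,3,4,5,6,7,8,9,10,11,12,13,14,15}
step 4: r0 <- r2                     {0,1,2,3,4,5,6,7,8,9,10,11,12,13,14,15}
step 5: r2 <- (r2 + 1)               {0,1,2,3,4,5,6,7,8,9,10,11,12,13,14,15}
step 6: eval (r2 < 7)                {0,1,2,3,4,5,6,7,8,9,10,11,12,13,14,15}
step 7: r0 <- ((0 % 5) % 3)          {0,1,2,3,4,5,6,7,8,9,10,11,12,13,14,15}
step 8: r0 <- r2                     {0,1,2,3,4,5,6,7,8,9,10,11,12,13,14,15}
step 9: r2 <- (r2 + 1)               {0,1,2,3,4,5,6,7,8,9,10,11,12,13,14,15}
step 10: eval (r2 < 7)                {0,1,2,3,4,5,6,7,8,9,10,11,12,13,14,15}
step 11: r0 <- ((0 % 5) % 3)          {0,1,2,3,4,5,6,7,8,9,10,11,12,13,14,15}
step 12: r0 <- r2                     {0,1,2,3,4,5,6,7,8,9,10,11,12,13,14,15}
step 13: r2 <- (r2 + 1)               {0,1,2,3,4,5,6,7,8,9,10,11,12,13,14,15}
step 14: eval (r2 < 7)                {0,1,2,3,4,5,6,7,8,9,10,11,12,13,14,15}
step 15: r0 <- ((0 % 5) % 3)          {0,1,2,3,4,5,6,7,8,9,10,11,12,13,14,15}
step 16: r0 <- r2                     {0,1,2,3,4,5,6,7,8,9,10,11,12,13,14,15}
step 17: r2 <- (r2 + 1)               {0,1,2,3,4,5,6,7,8,9,10,11,12,13,14,15}
step 18: eval (r2 < 7)                {0,1,2,3,4,5,6,7,8,9,10,11,12,13,14,15}
step 19: r0 <- ((0 % 5) % 3)          {0,1,2,3,4,5,6,7,8,9,10,11,12,13,14,15}
step 20: r0 <- r2                     {0,1,2,3,4,5,6,7,8,9,10,11,12,13,14,15}
step 21: r2 <- (r2 + 1)               {0,1,2,3,4,5,6,7,8,9,10,11,12,13,14,15}
step 22: eval (r2 < 7)                {0,1,2,3,4,5,6,7,8,9,10,11,12,13,14,15}
step 23: eval (max(2, -7) != 7)       {0,1,2,3,4,5,6,7,8,9,10,11,12,13,14,15}
step 24: r2 <- (min(r2, 6) - max(8, r2)) {0,1,2,3,4,5,6,7,8,9,10,11,12,13,14,15}
step 25: r2 <- thread                 {0,1,2,3,4,5,6,7,8,9,10,11,12,13,14,15}

Answer: 26 steps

r0: 6,6,6,6,6,6,6,6,6,6,6,6,6,6,6,6
r2: 0,1,2,3,4,5,6,7,8,9,10,11,12,13,14,15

steps = 26; useful = 416; efficiency = 416/416 = 1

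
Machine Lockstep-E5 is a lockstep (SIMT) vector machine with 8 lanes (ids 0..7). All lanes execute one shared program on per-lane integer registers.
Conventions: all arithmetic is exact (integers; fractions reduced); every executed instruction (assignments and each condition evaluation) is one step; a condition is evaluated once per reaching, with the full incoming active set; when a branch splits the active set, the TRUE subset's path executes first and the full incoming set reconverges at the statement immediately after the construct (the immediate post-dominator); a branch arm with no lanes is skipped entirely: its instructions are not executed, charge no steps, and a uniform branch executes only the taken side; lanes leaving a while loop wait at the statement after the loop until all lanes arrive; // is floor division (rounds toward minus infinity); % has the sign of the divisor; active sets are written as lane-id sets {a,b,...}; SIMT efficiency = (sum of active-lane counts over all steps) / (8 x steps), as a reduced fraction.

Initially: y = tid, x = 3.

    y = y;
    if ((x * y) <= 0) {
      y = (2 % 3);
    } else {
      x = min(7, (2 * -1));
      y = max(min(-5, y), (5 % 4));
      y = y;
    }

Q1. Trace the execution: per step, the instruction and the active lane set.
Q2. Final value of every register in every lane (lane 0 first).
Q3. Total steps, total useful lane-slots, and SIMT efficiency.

step 0: y <- y                       {0,1,2,3,4,5,6,7}
step 1: eval ((x * y) <= 0)          {0,1,2,3,4,5,6,7}
step 2: y <- (2 % 3)                 {0}
step 3: x <- min(7, (2 * -1))        {1,2,3,4,5,6,7}
step 4: y <- max(min(-5, y), (5 % 4)) {1,2,3,4,5,6,7}
step 5: y <- y                       {1,2,3,4,5,6,7}

Answer: 6 steps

y: 2,1,1,1,1,1,1,1
x: 3,-2,-2,-2,-2,-2,-2,-2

steps = 6; useful = 38; efficiency = 38/48 = 19/24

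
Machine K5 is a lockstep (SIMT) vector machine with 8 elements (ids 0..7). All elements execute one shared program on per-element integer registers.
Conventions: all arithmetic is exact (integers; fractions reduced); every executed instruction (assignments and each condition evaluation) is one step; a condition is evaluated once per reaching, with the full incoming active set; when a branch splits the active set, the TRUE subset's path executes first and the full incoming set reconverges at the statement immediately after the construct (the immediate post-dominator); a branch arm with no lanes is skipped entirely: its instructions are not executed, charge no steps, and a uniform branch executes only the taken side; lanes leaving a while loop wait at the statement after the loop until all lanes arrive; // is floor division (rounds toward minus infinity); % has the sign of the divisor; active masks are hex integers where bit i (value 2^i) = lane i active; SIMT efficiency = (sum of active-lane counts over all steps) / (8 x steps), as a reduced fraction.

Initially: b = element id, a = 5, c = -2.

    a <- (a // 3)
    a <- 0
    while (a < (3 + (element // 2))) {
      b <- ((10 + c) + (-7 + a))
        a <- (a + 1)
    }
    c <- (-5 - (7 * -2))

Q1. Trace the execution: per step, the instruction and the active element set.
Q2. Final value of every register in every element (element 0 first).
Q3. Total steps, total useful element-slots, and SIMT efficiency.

step 0: a <- (a // 3)                0xff
step 1: a <- 0                       0xff
step 2: eval (a < (3 + (element // 2))) 0xff
step 3: b <- ((10 + c) + (-7 + a))   0xff
step 4: a <- (a + 1)                 0xff
step 5: eval (a < (3 + (element // 2))) 0xff
step 6: b <- ((10 + c) + (-7 + a))   0xff
step 7: a <- (a + 1)                 0xff
step 8: eval (a < (3 + (element // 2))) 0xff
step 9: b <- ((10 + c) + (-7 + a))   0xff
step 10: a <- (a + 1)                 0xff
step 11: eval (a < (3 + (element // 2))) 0xff
step 12: b <- ((10 + c) + (-7 + a))   0xfc
step 13: a <- (a + 1)                 0xfc
step 14: eval (a < (3 + (element // 2))) 0xfc
step 15: b <- ((10 + c) + (-7 + a))   0xf0
step 16: a <- (a + 1)                 0xf0
step 17: eval (a < (3 + (element // 2))) 0xf0
step 18: b <- ((10 + c) + (-7 + a))   0xc0
step 19: a <- (a + 1)                 0xc0
step 20: eval (a < (3 + (element // 2))) 0xc0
step 21: c <- (-5 - (7 * -2))         0xff

Answer: 22 steps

b: 3,3,4,4,5,5,6,6
a: 3,3,4,4,5,5,6,6
c: 9,9,9,9,9,9,9,9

steps = 22; useful = 140; efficiency = 140/176 = 35/44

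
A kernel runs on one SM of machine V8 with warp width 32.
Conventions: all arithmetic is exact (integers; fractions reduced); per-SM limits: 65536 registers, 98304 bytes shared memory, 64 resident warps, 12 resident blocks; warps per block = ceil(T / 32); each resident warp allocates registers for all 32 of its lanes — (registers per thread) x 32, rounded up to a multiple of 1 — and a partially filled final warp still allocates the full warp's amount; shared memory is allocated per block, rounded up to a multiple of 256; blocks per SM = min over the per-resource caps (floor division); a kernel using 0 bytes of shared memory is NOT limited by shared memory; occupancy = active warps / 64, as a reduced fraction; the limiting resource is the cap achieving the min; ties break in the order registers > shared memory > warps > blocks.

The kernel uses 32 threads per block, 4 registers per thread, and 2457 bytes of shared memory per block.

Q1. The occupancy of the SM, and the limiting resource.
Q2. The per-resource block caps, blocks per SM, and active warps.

Answer: occupancy 3/16, limited by blocks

registers: 512 blocks
shared memory: 38 blocks
warps: 64 blocks
blocks: 12 blocks

Answer: 12 blocks, 12 active warps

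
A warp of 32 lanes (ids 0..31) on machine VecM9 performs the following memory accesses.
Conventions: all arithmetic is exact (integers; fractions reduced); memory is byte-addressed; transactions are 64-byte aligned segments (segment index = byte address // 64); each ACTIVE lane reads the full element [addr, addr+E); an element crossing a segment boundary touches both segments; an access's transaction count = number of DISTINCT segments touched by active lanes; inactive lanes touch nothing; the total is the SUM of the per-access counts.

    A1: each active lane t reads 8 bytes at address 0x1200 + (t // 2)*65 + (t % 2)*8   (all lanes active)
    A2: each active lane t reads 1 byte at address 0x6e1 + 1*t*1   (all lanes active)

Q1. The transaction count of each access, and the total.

A1: 16 transactions
A2: 2 transactions

Answer: 16,2; total 18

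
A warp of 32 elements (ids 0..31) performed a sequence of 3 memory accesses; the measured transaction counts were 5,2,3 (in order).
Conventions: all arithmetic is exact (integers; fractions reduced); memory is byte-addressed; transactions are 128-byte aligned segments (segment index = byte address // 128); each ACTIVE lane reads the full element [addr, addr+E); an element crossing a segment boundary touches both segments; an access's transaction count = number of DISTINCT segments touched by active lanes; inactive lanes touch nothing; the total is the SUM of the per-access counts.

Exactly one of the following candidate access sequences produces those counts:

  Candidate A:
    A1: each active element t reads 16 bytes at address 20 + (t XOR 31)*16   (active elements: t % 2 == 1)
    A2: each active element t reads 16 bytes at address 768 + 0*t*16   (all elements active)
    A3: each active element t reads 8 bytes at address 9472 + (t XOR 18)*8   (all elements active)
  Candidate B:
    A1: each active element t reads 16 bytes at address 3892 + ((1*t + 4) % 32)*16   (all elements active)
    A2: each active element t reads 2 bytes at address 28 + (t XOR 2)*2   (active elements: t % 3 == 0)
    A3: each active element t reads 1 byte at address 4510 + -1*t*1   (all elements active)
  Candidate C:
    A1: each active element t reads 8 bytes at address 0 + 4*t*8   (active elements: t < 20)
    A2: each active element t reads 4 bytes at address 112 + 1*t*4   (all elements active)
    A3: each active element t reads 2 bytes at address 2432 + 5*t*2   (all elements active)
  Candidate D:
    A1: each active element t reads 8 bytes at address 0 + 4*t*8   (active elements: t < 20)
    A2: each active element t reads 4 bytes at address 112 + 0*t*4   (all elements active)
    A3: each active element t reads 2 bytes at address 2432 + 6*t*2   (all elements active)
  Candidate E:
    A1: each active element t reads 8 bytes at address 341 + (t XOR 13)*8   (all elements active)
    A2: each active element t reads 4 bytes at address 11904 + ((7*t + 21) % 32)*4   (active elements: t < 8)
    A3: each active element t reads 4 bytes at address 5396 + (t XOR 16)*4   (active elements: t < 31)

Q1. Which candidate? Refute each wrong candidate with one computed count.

A: A2 gives 1 transaction, not 2
B: A2 gives 1 transaction, not 2
D: A2 gives 1 transaction, not 2
E: A1 gives 3 transactions, not 5
C: all counts match (5,2,3)

Answer: C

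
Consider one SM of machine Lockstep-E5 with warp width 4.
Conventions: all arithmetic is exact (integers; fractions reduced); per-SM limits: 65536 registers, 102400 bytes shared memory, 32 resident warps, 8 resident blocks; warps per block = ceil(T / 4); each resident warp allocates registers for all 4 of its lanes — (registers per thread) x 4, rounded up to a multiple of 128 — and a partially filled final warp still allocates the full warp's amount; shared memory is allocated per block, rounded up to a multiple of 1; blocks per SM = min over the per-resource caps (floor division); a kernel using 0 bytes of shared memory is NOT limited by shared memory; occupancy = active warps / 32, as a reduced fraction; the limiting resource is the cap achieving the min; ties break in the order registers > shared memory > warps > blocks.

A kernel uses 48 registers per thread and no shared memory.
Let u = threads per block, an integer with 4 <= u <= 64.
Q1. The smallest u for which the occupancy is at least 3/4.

Answer: u = 9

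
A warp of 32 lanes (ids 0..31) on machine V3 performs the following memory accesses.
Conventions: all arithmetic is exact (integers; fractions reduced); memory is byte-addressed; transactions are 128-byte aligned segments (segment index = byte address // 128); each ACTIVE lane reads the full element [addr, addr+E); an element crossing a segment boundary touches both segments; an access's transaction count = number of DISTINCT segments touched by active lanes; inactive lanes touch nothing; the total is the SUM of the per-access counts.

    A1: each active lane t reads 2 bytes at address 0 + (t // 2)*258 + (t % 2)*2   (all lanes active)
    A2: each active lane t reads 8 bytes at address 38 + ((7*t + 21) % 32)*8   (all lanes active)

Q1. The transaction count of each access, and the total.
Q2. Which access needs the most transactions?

A1: 16 transactions
A2: 3 transactions

Answer: 16,3; total 19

Answer: A1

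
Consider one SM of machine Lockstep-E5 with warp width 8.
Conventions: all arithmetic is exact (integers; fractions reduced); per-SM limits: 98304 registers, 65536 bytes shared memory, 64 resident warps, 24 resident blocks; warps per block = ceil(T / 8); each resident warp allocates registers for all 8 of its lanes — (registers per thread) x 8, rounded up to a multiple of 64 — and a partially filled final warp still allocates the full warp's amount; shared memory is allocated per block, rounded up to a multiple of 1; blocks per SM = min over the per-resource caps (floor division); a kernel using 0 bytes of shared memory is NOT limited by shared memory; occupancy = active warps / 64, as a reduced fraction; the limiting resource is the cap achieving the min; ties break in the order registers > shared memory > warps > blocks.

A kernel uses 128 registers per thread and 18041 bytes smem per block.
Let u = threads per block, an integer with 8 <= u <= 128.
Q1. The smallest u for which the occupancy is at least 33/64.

Answer: u = 81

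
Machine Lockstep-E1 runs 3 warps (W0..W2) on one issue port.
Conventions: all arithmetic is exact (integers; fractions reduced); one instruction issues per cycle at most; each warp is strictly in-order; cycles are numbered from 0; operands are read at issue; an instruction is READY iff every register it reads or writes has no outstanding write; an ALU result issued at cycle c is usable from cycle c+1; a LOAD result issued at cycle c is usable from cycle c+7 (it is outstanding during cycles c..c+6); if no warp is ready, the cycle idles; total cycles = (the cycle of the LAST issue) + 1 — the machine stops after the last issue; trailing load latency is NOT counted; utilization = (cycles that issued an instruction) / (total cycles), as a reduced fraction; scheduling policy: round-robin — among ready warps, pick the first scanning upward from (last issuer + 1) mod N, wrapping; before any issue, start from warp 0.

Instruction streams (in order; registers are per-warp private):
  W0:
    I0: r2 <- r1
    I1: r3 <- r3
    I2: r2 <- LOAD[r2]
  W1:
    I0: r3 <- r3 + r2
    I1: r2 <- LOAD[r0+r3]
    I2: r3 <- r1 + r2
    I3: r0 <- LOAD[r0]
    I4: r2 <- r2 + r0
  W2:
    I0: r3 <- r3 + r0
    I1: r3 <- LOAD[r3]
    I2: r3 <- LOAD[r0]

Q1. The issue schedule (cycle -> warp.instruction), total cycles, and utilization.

cycle 0: W0.I0
cycle 1: W1.I0
cycle 2: W2.I0
cycle 3: W0.I1
cycle 4: W1.I1
cycle 5: W2.I1
cycle 6: W0.I2
cycle 7: idle
cycle 8: idle
cycle 9: idle
cycle 10: idle
cycle 11: W1.I2
cycle 12: W2.I2
cycle 13: W1.I3
cycle 14: idle
cycle 15: idle
cycle 16: idle
cycle 17: idle
cycle 18: idle
cycle 19: idle
cycle 20: W1.I4

Answer: 21 cycles, utilization 11/21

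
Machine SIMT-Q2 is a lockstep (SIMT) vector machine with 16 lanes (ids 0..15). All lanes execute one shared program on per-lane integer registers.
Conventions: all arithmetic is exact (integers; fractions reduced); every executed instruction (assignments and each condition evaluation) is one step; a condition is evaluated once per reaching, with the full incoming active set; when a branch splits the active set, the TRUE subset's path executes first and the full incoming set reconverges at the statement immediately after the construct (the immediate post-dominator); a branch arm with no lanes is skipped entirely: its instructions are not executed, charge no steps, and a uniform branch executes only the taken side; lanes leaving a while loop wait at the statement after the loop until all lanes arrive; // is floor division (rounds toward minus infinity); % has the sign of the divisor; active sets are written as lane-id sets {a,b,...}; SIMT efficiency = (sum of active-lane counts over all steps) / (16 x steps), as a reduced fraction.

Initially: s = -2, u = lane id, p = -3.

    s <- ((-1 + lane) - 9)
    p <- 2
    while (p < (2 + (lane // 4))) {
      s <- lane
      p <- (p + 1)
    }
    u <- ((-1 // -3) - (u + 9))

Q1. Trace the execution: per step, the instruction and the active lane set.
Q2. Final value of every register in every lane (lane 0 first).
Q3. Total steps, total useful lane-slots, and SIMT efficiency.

step 0: s <- ((-1 + lane) - 9)       {0,1,2,3,4,5,6,7,8,9,10,11,12,13,14,15}
step 1: p <- 2                       {0,1,2,3,4,5,6,7,8,9,10,11,12,13,14,15}
step 2: eval (p < (2 + (lane // 4))) {0,1,2,3,4,5,6,7,8,9,10,11,12,13,14,15}
step 3: s <- lane                    {4,5,6,7,8,9,10,11,12,13,14,15}
step 4: p <- (p + 1)                 {4,5,6,7,8,9,10,11,12,13,14,15}
step 5: eval (p < (2 + (lane // 4))) {4,5,6,7,8,9,10,11,12,13,14,15}
step 6: s <- lane                    {8,9,10,11,12,13,14,15}
step 7: p <- (p + 1)                 {8,9,10,11,12,13,14,15}
step 8: eval (p < (2 + (lane // 4))) {8,9,10,11,12,13,14,15}
step 9: s <- lane                    {12,13,14,15}
step 10: p <- (p + 1)                 {12,13,14,15}
step 11: eval (p < (2 + (lane // 4))) {12,13,14,15}
step 12: u <- ((-1 // -3) - (u + 9))  {0,1,2,3,4,5,6,7,8,9,10,11,12,13,14,15}

Answer: 13 steps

s: -10,-9,-8,-7,4,5,6,7,8,9,10,11,12,13,14,15
u: -9,-10,-11,-12,-13,-14,-15,-16,-17,-18,-19,-20,-21,-22,-23,-24
p: 2,2,2,2,3,3,3,3,4,4,4,4,5,5,5,5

steps = 13; useful = 136; efficiency = 136/208 = 17/26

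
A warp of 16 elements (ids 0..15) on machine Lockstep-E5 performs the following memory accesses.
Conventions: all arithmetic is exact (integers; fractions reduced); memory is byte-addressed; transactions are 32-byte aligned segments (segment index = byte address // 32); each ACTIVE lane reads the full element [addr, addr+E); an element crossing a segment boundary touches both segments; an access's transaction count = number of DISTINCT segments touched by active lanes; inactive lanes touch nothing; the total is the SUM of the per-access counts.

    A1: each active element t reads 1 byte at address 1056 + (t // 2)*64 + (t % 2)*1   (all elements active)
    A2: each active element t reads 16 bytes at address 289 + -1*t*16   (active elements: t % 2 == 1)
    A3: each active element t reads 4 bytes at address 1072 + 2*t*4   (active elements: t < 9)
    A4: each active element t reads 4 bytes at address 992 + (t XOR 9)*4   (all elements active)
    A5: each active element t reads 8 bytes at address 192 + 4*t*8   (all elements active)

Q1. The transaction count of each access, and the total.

A1: 8 transactions
A2: 9 transactions
A3: 3 transactions
A4: 2 transactions
A5: 16 transactions

Answer: 8,9,3,2,16; total 38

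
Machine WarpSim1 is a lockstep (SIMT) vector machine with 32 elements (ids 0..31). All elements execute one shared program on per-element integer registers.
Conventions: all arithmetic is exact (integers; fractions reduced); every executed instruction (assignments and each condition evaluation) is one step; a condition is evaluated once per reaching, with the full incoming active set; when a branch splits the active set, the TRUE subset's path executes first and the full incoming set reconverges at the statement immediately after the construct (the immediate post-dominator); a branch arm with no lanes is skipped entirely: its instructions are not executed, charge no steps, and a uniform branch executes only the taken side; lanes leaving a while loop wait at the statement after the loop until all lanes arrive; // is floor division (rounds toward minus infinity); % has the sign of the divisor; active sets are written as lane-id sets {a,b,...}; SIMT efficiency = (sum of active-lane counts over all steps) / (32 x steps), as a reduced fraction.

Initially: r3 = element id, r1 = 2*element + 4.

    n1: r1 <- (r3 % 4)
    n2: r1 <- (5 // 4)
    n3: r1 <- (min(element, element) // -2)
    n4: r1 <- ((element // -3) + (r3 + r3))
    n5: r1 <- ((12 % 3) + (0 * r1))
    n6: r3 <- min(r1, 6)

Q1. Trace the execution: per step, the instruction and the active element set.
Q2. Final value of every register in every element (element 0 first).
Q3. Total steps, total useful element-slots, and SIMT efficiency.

step 0: r1 <- (r3 % 4)               {0,1,2,3,4,5,6,7,8,9,10,11,12,13,14,15,16,17,18,19,20,21,22,23,24,25,26,27,28,29,30,31}
step 1: r1 <- (5 // 4)               {0,1,2,3,4,5,6,7,8,9,10,11,12,13,14,15,16,17,18,19,20,21,22,23,24,25,26,27,28,29,30,31}
step 2: r1 <- (min(element, element) // -2) {0,1,2,3,4,5,6,7,8,9,10,11,12,13,14,15,16,17,18,19,20,21,22,23,24,25,26,27,28,29,30,31}
step 3: r1 <- ((element // -3) + (r3 + r3)) {0,1,2,3,4,5,6,7,8,9,10,11,12,13,14,15,16,17,18,19,20,21,22,23,24,25,26,27,28,29,30,31}
step 4: r1 <- ((12 % 3) + (0 * r1))  {0,1,2,3,4,5,6,7,8,9,10,11,12,13,14,15,16,17,18,19,20,21,22,23,24,25,26,27,28,29,30,31}
step 5: r3 <- min(r1, 6)             {0,1,2,3,4,5,6,7,8,9,10,11,12,13,14,15,16,17,18,19,20,21,22,23,24,25,26,27,28,29,30,31}

Answer: 6 steps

r3: 0,0,0,0,0,0,0,0,0,0,0,0,0,0,0,0,0,0,0,0,0,0,0,0,0,0,0,0,0,0,0,0
r1: 0,0,0,0,0,0,0,0,0,0,0,0,0,0,0,0,0,0,0,0,0,0,0,0,0,0,0,0,0,0,0,0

steps = 6; useful = 192; efficiency = 192/192 = 1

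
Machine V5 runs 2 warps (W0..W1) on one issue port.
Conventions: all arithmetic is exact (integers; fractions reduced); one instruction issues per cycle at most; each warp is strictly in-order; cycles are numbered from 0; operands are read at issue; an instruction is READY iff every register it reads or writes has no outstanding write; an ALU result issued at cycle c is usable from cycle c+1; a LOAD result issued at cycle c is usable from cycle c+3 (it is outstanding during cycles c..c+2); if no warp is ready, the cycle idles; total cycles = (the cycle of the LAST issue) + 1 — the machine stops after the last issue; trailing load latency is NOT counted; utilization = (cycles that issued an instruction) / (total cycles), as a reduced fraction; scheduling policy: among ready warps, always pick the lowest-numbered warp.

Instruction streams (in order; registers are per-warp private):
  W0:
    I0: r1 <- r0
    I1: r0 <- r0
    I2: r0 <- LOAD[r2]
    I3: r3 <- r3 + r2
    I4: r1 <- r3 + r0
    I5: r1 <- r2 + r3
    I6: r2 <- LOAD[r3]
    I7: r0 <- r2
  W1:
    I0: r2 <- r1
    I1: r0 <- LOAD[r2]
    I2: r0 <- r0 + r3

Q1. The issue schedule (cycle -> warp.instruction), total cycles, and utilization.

cycle 0: W0.I0
cycle 1: W0.I1
cycle 2: W0.I2
cycle 3: W0.I3
cycle 4: W1.I0
cycle 5: W0.I4
cycle 6: W0.I5
cycle 7: W0.I6
cycle 8: W1.I1
cycle 9: idle
cycle 10: W0.I7
cycle 11: W1.I2

Answer: 12 cycles, utilization 11/12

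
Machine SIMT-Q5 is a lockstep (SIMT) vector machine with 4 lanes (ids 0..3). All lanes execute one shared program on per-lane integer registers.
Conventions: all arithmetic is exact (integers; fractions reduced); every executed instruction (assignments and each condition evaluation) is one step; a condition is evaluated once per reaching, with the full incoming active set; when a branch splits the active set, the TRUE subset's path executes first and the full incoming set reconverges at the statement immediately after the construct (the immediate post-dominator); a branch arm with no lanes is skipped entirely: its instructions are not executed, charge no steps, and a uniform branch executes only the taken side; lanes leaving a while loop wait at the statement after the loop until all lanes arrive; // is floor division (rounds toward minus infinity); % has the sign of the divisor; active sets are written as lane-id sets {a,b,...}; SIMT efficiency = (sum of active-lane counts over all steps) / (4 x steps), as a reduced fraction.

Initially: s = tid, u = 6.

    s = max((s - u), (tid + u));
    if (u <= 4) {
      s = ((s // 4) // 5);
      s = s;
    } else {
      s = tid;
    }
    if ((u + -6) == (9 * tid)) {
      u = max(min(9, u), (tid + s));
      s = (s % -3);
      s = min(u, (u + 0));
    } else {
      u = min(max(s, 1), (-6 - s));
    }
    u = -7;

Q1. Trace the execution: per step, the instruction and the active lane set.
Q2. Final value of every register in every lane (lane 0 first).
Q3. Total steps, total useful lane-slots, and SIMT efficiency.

step 0: s <- max((s - u), (tid + u)) {0,1,2,3}
step 1: eval (u <= 4)                {0,1,2,3}
step 2: s <- tid                     {0,1,2,3}
step 3: eval ((u + -6) == (9 * tid)) {0,1,2,3}
step 4: u <- max(min(9, u), (tid + s)) {0}
step 5: s <- (s % -3)                {0}
step 6: s <- min(u, (u + 0))         {0}
step 7: u <- min(max(s, 1), (-6 - s)) {1,2,3}
step 8: u <- -7                      {0,1,2,3}

Answer: 9 steps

s: 6,1,2,3
u: -7,-7,-7,-7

steps = 9; useful = 26; efficiency = 26/36 = 13/18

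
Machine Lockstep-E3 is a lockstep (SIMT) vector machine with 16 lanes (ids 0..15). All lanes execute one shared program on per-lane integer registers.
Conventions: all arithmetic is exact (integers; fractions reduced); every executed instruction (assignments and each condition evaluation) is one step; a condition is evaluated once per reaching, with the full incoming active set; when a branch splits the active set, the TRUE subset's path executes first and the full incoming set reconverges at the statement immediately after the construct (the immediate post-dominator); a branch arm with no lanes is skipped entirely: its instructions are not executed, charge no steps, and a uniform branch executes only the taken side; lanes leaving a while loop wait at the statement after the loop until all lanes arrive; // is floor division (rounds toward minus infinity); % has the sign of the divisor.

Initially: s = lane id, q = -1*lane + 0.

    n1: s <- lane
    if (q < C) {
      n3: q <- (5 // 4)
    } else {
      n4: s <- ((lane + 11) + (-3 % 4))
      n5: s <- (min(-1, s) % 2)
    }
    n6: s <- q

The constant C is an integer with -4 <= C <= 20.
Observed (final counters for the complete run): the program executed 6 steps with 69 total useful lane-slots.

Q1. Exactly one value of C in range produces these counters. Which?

Answer: C = -4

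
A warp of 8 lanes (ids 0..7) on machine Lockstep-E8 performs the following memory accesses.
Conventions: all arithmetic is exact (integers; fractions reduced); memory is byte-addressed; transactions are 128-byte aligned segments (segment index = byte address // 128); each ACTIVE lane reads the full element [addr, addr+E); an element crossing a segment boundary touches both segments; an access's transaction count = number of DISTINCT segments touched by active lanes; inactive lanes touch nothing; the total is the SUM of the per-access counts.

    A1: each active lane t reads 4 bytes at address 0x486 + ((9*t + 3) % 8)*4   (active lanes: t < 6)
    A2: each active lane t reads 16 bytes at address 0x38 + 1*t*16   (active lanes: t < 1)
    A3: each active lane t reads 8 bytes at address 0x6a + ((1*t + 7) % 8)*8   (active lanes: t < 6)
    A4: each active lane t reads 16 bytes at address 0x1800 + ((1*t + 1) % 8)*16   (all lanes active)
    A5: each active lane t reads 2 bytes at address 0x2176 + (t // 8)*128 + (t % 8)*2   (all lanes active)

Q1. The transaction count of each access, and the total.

A1: 1 transaction
A2: 1 transaction
A3: 2 transactions
A4: 1 transaction
A5: 2 transactions

Answer: 1,1,2,1,2; total 7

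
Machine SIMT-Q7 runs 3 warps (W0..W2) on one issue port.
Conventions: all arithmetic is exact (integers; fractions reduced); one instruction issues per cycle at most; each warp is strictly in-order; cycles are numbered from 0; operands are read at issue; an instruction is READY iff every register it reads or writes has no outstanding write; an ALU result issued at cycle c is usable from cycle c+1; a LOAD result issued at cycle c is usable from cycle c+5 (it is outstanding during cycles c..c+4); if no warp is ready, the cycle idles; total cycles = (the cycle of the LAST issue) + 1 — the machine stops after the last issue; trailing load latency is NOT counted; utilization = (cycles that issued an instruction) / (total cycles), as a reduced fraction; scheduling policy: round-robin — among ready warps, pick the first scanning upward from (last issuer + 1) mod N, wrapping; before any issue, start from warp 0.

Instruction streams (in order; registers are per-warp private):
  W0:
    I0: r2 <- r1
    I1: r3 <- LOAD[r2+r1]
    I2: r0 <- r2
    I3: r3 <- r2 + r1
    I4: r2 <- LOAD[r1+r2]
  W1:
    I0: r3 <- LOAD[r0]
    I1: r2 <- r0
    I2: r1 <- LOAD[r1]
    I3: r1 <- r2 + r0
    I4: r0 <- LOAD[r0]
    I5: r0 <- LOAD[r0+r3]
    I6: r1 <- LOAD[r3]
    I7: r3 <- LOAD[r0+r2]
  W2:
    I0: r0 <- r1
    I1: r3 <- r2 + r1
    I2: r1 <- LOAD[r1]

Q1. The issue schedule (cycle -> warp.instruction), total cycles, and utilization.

cycle 0: W0.I0
cycle 1: W1.I0
cycle 2: W2.I0
cycle 3: W0.I1
cycle 4: W1.I1
cycle 5: W2.I1
cycle 6: W0.I2
cycle 7: W1.I2
cycle 8: W2.I2
cycle 9: W0.I3
cycle 10: W0.I4
cycle 11: idle
cycle 12: W1.I3
cycle 13: W1.I4
cycle 14: idle
cycle 15: idle
cycle 16: idle
cycle 17: idle
cycle 18: W1.I5
cycle 19: W1.I6
cycle 20: idle
cycle 21: idle
cycle 22: idle
cycle 23: W1.I7

Answer: 24 cycles, utilization 2/3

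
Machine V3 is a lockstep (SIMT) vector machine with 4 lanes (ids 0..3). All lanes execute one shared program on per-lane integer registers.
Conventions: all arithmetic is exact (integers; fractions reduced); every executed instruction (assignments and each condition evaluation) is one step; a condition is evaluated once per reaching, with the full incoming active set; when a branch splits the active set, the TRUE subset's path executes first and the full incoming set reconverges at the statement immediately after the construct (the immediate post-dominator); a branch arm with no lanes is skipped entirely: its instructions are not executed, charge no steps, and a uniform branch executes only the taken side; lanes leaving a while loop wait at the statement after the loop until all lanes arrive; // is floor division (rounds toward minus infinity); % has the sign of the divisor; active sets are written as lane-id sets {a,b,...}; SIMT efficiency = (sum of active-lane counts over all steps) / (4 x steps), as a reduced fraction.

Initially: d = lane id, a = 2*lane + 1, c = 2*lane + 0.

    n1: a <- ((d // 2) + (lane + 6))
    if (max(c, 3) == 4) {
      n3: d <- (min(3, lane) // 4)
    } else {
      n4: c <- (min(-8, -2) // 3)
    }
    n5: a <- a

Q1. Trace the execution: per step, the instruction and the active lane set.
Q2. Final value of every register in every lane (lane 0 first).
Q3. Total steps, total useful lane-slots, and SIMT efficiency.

step 0: a <- ((d // 2) + (lane + 6)) {0,1,2,3}
step 1: eval (max(c, 3) == 4)        {0,1,2,3}
step 2: d <- (min(3, lane) // 4)     {2}
step 3: c <- (min(-8, -2) // 3)      {0,1,3}
step 4: a <- a                       {0,1,2,3}

Answer: 5 steps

d: 0,1,0,3
a: 6,7,9,10
c: -3,-3,4,-3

steps = 5; useful = 16; efficiency = 16/20 = 4/5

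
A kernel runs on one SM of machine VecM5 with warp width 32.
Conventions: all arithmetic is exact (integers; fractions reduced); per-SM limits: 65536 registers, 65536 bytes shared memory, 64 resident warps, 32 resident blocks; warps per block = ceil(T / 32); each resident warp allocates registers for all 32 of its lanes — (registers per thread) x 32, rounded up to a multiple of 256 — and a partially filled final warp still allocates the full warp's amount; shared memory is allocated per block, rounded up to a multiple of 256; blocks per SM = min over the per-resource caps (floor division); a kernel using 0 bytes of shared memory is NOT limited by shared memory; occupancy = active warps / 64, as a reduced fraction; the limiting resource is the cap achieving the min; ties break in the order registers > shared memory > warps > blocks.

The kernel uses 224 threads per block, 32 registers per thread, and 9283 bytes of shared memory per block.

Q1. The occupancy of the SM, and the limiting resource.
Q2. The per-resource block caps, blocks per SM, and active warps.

Answer: occupancy 21/32, limited by shared memory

registers: 9 blocks
shared memory: 6 blocks
warps: 9 blocks
blocks: 32 blocks

Answer: 6 blocks, 42 active warps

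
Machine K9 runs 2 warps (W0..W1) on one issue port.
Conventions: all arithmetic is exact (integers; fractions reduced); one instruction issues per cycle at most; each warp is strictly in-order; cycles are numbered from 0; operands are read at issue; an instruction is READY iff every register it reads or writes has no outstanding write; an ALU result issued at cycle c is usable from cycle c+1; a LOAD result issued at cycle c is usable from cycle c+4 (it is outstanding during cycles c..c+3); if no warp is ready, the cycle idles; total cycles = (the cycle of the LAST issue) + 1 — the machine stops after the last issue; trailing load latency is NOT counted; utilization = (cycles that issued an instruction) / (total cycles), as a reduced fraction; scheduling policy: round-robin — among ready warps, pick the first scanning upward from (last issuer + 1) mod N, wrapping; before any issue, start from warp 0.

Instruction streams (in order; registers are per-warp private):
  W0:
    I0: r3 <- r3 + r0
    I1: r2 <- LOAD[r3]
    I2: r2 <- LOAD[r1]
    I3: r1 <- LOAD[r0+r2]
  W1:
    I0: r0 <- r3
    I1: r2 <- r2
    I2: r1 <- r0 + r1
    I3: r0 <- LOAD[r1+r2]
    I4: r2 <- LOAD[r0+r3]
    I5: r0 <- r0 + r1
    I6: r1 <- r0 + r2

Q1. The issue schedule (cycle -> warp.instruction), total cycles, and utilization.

cycle 0: W0.I0
cycle 1: W1.I0
cycle 2: W0.I1
cycle 3: W1.I1
cycle 4: W1.I2
cycle 5: W1.I3
cycle 6: W0.I2
cycle 7: idle
cycle 8: idle
cycle 9: W1.I4
cycle 10: W0.I3
cycle 11: W1.I5
cycle 12: idle
cycle 13: W1.I6

Answer: 14 cycles, utilization 11/14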